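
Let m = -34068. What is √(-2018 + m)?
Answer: I*√36086 ≈ 189.96*I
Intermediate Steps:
√(-2018 + m) = √(-2018 - 34068) = √(-36086) = I*√36086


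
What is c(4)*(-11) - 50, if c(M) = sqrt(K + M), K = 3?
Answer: -50 - 11*sqrt(7) ≈ -79.103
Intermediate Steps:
c(M) = sqrt(3 + M)
c(4)*(-11) - 50 = sqrt(3 + 4)*(-11) - 50 = sqrt(7)*(-11) - 50 = -11*sqrt(7) - 50 = -50 - 11*sqrt(7)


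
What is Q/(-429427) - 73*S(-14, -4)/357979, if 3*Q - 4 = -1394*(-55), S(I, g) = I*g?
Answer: -10904724858/153725848033 ≈ -0.070936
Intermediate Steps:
Q = 25558 (Q = 4/3 + (-1394*(-55))/3 = 4/3 + (1/3)*76670 = 4/3 + 76670/3 = 25558)
Q/(-429427) - 73*S(-14, -4)/357979 = 25558/(-429427) - (-1022)*(-4)/357979 = 25558*(-1/429427) - 73*56*(1/357979) = -25558/429427 - 4088*1/357979 = -25558/429427 - 4088/357979 = -10904724858/153725848033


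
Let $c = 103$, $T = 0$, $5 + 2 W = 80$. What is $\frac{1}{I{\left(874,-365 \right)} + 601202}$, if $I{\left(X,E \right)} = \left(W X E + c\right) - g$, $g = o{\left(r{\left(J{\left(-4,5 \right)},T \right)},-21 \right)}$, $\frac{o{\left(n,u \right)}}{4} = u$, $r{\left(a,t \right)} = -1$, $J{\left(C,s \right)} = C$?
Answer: $- \frac{1}{11361486} \approx -8.8017 \cdot 10^{-8}$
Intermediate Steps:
$W = \frac{75}{2}$ ($W = - \frac{5}{2} + \frac{1}{2} \cdot 80 = - \frac{5}{2} + 40 = \frac{75}{2} \approx 37.5$)
$o{\left(n,u \right)} = 4 u$
$g = -84$ ($g = 4 \left(-21\right) = -84$)
$I{\left(X,E \right)} = 187 + \frac{75 E X}{2}$ ($I{\left(X,E \right)} = \left(\frac{75 X}{2} E + 103\right) - -84 = \left(\frac{75 E X}{2} + 103\right) + 84 = \left(103 + \frac{75 E X}{2}\right) + 84 = 187 + \frac{75 E X}{2}$)
$\frac{1}{I{\left(874,-365 \right)} + 601202} = \frac{1}{\left(187 + \frac{75}{2} \left(-365\right) 874\right) + 601202} = \frac{1}{\left(187 - 11962875\right) + 601202} = \frac{1}{-11962688 + 601202} = \frac{1}{-11361486} = - \frac{1}{11361486}$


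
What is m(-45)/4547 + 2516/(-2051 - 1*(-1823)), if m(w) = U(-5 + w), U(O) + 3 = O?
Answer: -2863084/259179 ≈ -11.047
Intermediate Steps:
U(O) = -3 + O
m(w) = -8 + w (m(w) = -3 + (-5 + w) = -8 + w)
m(-45)/4547 + 2516/(-2051 - 1*(-1823)) = (-8 - 45)/4547 + 2516/(-2051 - 1*(-1823)) = -53*1/4547 + 2516/(-2051 + 1823) = -53/4547 + 2516/(-228) = -53/4547 + 2516*(-1/228) = -53/4547 - 629/57 = -2863084/259179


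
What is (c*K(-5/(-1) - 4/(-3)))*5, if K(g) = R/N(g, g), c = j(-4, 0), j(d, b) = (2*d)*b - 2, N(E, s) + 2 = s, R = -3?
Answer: 90/13 ≈ 6.9231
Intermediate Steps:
N(E, s) = -2 + s
j(d, b) = -2 + 2*b*d (j(d, b) = 2*b*d - 2 = -2 + 2*b*d)
c = -2 (c = -2 + 2*0*(-4) = -2 + 0 = -2)
K(g) = -3/(-2 + g)
(c*K(-5/(-1) - 4/(-3)))*5 = -(-6)/(-2 + (-5/(-1) - 4/(-3)))*5 = -(-6)/(-2 + (-5*(-1) - 4*(-1/3)))*5 = -(-6)/(-2 + (5 + 4/3))*5 = -(-6)/(-2 + 19/3)*5 = -(-6)/13/3*5 = -(-6)*3/13*5 = -2*(-9/13)*5 = (18/13)*5 = 90/13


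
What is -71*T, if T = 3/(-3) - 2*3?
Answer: 497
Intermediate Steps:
T = -7 (T = 3*(-⅓) - 6 = -1 - 6 = -7)
-71*T = -71*(-7) = 497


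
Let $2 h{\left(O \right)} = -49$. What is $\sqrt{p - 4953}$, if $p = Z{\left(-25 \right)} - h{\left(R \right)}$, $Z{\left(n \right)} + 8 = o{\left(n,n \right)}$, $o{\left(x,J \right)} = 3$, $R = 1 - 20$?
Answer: $\frac{i \sqrt{19734}}{2} \approx 70.239 i$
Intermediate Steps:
$R = -19$
$h{\left(O \right)} = - \frac{49}{2}$ ($h{\left(O \right)} = \frac{1}{2} \left(-49\right) = - \frac{49}{2}$)
$Z{\left(n \right)} = -5$ ($Z{\left(n \right)} = -8 + 3 = -5$)
$p = \frac{39}{2}$ ($p = -5 - - \frac{49}{2} = -5 + \frac{49}{2} = \frac{39}{2} \approx 19.5$)
$\sqrt{p - 4953} = \sqrt{\frac{39}{2} - 4953} = \sqrt{- \frac{9867}{2}} = \frac{i \sqrt{19734}}{2}$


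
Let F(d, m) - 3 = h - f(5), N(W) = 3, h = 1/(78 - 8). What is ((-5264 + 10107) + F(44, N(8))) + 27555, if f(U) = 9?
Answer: 2267441/70 ≈ 32392.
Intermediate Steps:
h = 1/70 ≈ 0.014286
F(d, m) = -419/70 (F(d, m) = 3 + (1/70 - 1*9) = 3 + (1/70 - 9) = 3 - 629/70 = -419/70)
((-5264 + 10107) + F(44, N(8))) + 27555 = ((-5264 + 10107) - 419/70) + 27555 = (4843 - 419/70) + 27555 = 338591/70 + 27555 = 2267441/70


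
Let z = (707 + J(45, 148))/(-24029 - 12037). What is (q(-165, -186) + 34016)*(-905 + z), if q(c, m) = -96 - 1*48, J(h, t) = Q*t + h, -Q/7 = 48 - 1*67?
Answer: -184377523792/6011 ≈ -3.0673e+7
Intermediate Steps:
Q = 133 (Q = -7*(48 - 1*67) = -7*(48 - 67) = -7*(-19) = 133)
J(h, t) = h + 133*t (J(h, t) = 133*t + h = h + 133*t)
z = -3406/6011 (z = (707 + (45 + 133*148))/(-24029 - 12037) = (707 + (45 + 19684))/(-36066) = (707 + 19729)*(-1/36066) = 20436*(-1/36066) = -3406/6011 ≈ -0.56663)
q(c, m) = -144 (q(c, m) = -96 - 48 = -144)
(q(-165, -186) + 34016)*(-905 + z) = (-144 + 34016)*(-905 - 3406/6011) = 33872*(-5443361/6011) = -184377523792/6011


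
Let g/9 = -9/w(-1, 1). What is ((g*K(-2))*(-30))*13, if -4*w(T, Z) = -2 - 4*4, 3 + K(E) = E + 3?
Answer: -14040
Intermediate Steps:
K(E) = E (K(E) = -3 + (E + 3) = -3 + (3 + E) = E)
w(T, Z) = 9/2 (w(T, Z) = -(-2 - 4*4)/4 = -(-2 - 16)/4 = -1/4*(-18) = 9/2)
g = -18 (g = 9*(-9/9/2) = 9*(-9*2/9) = 9*(-2) = -18)
((g*K(-2))*(-30))*13 = (-18*(-2)*(-30))*13 = (36*(-30))*13 = -1080*13 = -14040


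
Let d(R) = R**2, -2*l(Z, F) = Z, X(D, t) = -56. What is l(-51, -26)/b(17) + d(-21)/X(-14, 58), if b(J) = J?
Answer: -51/8 ≈ -6.3750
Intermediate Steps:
l(Z, F) = -Z/2
l(-51, -26)/b(17) + d(-21)/X(-14, 58) = -1/2*(-51)/17 + (-21)**2/(-56) = (51/2)*(1/17) + 441*(-1/56) = 3/2 - 63/8 = -51/8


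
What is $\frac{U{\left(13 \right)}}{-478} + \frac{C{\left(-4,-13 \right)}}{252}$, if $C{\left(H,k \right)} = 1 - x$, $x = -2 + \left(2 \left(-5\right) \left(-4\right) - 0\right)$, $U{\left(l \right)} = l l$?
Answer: $- \frac{30137}{60228} \approx -0.50038$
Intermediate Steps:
$U{\left(l \right)} = l^{2}$
$x = 38$ ($x = -2 + \left(\left(-10\right) \left(-4\right) + 0\right) = -2 + \left(40 + 0\right) = -2 + 40 = 38$)
$C{\left(H,k \right)} = -37$ ($C{\left(H,k \right)} = 1 - 38 = -37$)
$\frac{U{\left(13 \right)}}{-478} + \frac{C{\left(-4,-13 \right)}}{252} = \frac{13^{2}}{-478} - \frac{37}{252} = 169 \left(- \frac{1}{478}\right) - \frac{37}{252} = - \frac{169}{478} - \frac{37}{252} = - \frac{30137}{60228}$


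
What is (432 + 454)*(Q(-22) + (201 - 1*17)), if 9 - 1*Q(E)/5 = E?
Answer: 300354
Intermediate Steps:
Q(E) = 45 - 5*E
(432 + 454)*(Q(-22) + (201 - 1*17)) = (432 + 454)*((45 - 5*(-22)) + (201 - 1*17)) = 886*((45 + 110) + (201 - 17)) = 886*(155 + 184) = 886*339 = 300354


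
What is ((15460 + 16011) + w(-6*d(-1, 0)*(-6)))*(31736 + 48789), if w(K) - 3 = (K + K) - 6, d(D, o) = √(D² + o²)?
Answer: 2539758500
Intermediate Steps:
w(K) = -3 + 2*K (w(K) = 3 + ((K + K) - 6) = 3 + (2*K - 6) = 3 + (-6 + 2*K) = -3 + 2*K)
((15460 + 16011) + w(-6*d(-1, 0)*(-6)))*(31736 + 48789) = ((15460 + 16011) + (-3 + 2*(-6*√((-1)² + 0²)*(-6))))*(31736 + 48789) = (31471 + (-3 + 2*(-6*√(1 + 0)*(-6))))*80525 = (31471 + (-3 + 2*(-6*√1*(-6))))*80525 = (31471 + (-3 + 2*(-6*1*(-6))))*80525 = (31471 + (-3 + 2*(-6*(-6))))*80525 = (31471 + (-3 + 2*36))*80525 = (31471 + (-3 + 72))*80525 = (31471 + 69)*80525 = 31540*80525 = 2539758500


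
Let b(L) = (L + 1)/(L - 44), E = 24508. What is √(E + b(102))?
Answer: √82450886/58 ≈ 156.56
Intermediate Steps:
b(L) = (1 + L)/(-44 + L)
√(E + b(102)) = √(24508 + (1 + 102)/(-44 + 102)) = √(24508 + 103/58) = √(1421567/58) = √82450886/58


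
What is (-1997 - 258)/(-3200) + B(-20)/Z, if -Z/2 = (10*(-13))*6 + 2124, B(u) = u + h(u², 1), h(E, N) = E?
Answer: 7571/13440 ≈ 0.56332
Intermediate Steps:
B(u) = u + u²
Z = -2688 (Z = -2*((10*(-13))*6 + 2124) = -2*(-130*6 + 2124) = -2*(-780 + 2124) = -2*1344 = -2688)
(-1997 - 258)/(-3200) + B(-20)/Z = (-1997 - 258)/(-3200) - 20*(1 - 20)/(-2688) = -2255*(-1/3200) - 20*(-19)*(-1/2688) = 451/640 + 380*(-1/2688) = 451/640 - 95/672 = 7571/13440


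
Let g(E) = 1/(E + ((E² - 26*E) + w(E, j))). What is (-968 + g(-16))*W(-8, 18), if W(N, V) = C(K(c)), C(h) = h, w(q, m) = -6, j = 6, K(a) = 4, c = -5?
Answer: -1258398/325 ≈ -3872.0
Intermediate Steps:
W(N, V) = 4
g(E) = 1/(-6 + E² - 25*E) (g(E) = 1/(E + ((E² - 26*E) - 6)) = 1/(E + (-6 + E² - 26*E)) = 1/(-6 + E² - 25*E))
(-968 + g(-16))*W(-8, 18) = (-968 + 1/(-6 + (-16)² - 25*(-16)))*4 = (-968 + 1/(-6 + 256 + 400))*4 = (-968 + 1/650)*4 = -629199/650*4 = -1258398/325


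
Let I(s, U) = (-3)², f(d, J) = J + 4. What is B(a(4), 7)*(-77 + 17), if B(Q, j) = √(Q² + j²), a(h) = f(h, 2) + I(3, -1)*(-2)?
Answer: -60*√193 ≈ -833.55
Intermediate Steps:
f(d, J) = 4 + J
I(s, U) = 9
a(h) = -12 (a(h) = (4 + 2) + 9*(-2) = 6 - 18 = -12)
B(a(4), 7)*(-77 + 17) = √((-12)² + 7²)*(-77 + 17) = √(144 + 49)*(-60) = √193*(-60) = -60*√193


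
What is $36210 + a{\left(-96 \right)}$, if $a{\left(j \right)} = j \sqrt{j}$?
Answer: $36210 - 384 i \sqrt{6} \approx 36210.0 - 940.6 i$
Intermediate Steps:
$a{\left(j \right)} = j^{\frac{3}{2}}$
$36210 + a{\left(-96 \right)} = 36210 + \left(-96\right)^{\frac{3}{2}} = 36210 - 384 i \sqrt{6}$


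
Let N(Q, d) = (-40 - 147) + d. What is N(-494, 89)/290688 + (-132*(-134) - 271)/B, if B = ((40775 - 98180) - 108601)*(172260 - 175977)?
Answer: -4617285725/14947281171648 ≈ -0.00030890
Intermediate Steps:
N(Q, d) = -187 + d
B = 617044302 (B = (-57405 - 108601)*(-3717) = -166006*(-3717) = 617044302)
N(-494, 89)/290688 + (-132*(-134) - 271)/B = (-187 + 89)/290688 + (-132*(-134) - 271)/617044302 = -98*1/290688 + (17688 - 271)*(1/617044302) = -49/145344 + 17417*(1/617044302) = -49/145344 + 17417/617044302 = -4617285725/14947281171648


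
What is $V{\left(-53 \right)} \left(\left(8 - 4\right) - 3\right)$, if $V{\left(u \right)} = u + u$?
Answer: $-106$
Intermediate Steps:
$V{\left(u \right)} = 2 u$
$V{\left(-53 \right)} \left(\left(8 - 4\right) - 3\right) = 2 \left(-53\right) \left(\left(8 - 4\right) - 3\right) = - 106 \left(4 - 3\right) = \left(-106\right) 1 = -106$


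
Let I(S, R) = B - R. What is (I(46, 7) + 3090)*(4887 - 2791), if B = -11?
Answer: 6438912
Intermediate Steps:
I(S, R) = -11 - R
(I(46, 7) + 3090)*(4887 - 2791) = ((-11 - 1*7) + 3090)*(4887 - 2791) = ((-11 - 7) + 3090)*2096 = (-18 + 3090)*2096 = 3072*2096 = 6438912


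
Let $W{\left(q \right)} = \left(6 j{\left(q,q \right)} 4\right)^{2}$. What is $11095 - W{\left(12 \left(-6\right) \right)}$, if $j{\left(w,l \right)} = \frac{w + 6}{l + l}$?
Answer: $10974$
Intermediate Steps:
$j{\left(w,l \right)} = \frac{6 + w}{2 l}$
$W{\left(q \right)} = \frac{144 \left(6 + q\right)^{2}}{q^{2}}$ ($W{\left(q \right)} = \left(6 \frac{6 + q}{2 q} 4\right)^{2} = \left(\frac{3 \left(6 + q\right)}{q} 4\right)^{2} = \left(\frac{12 \left(6 + q\right)}{q}\right)^{2} = \frac{144 \left(6 + q\right)^{2}}{q^{2}}$)
$11095 - W{\left(12 \left(-6\right) \right)} = 11095 - \frac{144 \left(6 + 12 \left(-6\right)\right)^{2}}{5184} = 11095 - \frac{144 \left(6 - 72\right)^{2}}{5184} = 11095 - 144 \cdot \frac{1}{5184} \left(-66\right)^{2} = 11095 - 144 \cdot \frac{1}{5184} \cdot 4356 = 11095 - 121 = 10974$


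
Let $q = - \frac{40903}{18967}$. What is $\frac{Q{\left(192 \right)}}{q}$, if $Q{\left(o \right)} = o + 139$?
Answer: $- \frac{6278077}{40903} \approx -153.49$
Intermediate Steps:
$Q{\left(o \right)} = 139 + o$
$q = - \frac{40903}{18967}$ ($q = \left(-40903\right) \frac{1}{18967} = - \frac{40903}{18967} \approx -2.1565$)
$\frac{Q{\left(192 \right)}}{q} = \frac{139 + 192}{- \frac{40903}{18967}} = 331 \left(- \frac{18967}{40903}\right) = - \frac{6278077}{40903}$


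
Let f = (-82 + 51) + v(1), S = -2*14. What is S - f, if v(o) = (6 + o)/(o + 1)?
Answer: -½ ≈ -0.50000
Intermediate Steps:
v(o) = (6 + o)/(1 + o)
S = -28
f = -55/2 (f = (-82 + 51) + (6 + 1)/(1 + 1) = -31 + 7/2 = -55/2 ≈ -27.500)
S - f = -28 - 1*(-55/2) = -28 + 55/2 = -½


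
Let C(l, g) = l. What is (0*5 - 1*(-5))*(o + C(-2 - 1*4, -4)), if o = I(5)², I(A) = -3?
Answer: 15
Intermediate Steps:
o = 9 (o = (-3)² = 9)
(0*5 - 1*(-5))*(o + C(-2 - 1*4, -4)) = (0*5 - 1*(-5))*(9 + (-2 - 1*4)) = (0 + 5)*(9 + (-2 - 4)) = 5*(9 - 6) = 5*3 = 15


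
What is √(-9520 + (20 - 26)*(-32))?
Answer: 4*I*√583 ≈ 96.582*I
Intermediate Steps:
√(-9520 + (20 - 26)*(-32)) = √(-9520 - 6*(-32)) = √(-9520 + 192) = √(-9328) = 4*I*√583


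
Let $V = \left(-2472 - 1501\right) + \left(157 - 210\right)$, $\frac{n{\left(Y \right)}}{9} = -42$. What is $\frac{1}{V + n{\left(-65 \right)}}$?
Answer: $- \frac{1}{4404} \approx -0.00022707$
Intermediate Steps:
$n{\left(Y \right)} = -378$ ($n{\left(Y \right)} = 9 \left(-42\right) = -378$)
$V = -4026$ ($V = -3973 + \left(157 - 210\right) = -3973 - 53 = -4026$)
$\frac{1}{V + n{\left(-65 \right)}} = \frac{1}{-4026 - 378} = \frac{1}{-4404} = - \frac{1}{4404}$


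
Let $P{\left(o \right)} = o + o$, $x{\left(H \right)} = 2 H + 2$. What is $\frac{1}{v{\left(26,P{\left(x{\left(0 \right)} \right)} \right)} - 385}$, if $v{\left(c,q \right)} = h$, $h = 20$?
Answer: $- \frac{1}{365} \approx -0.0027397$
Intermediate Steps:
$x{\left(H \right)} = 2 + 2 H$
$P{\left(o \right)} = 2 o$
$v{\left(c,q \right)} = 20$
$\frac{1}{v{\left(26,P{\left(x{\left(0 \right)} \right)} \right)} - 385} = \frac{1}{20 - 385} = \frac{1}{-365} = - \frac{1}{365}$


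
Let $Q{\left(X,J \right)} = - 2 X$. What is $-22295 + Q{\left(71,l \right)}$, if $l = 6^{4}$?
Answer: $-22437$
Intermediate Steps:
$l = 1296$
$-22295 + Q{\left(71,l \right)} = -22295 - 142 = -22437$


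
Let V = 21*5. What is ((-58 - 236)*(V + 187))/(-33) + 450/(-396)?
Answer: 57207/22 ≈ 2600.3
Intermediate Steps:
V = 105
((-58 - 236)*(V + 187))/(-33) + 450/(-396) = ((-58 - 236)*(105 + 187))/(-33) + 450/(-396) = -294*292*(-1/33) + 450*(-1/396) = -85848*(-1/33) - 25/22 = 28616/11 - 25/22 = 57207/22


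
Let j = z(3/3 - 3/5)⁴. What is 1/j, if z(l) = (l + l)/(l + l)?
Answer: 1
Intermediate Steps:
z(l) = 1 (z(l) = (2*l)/((2*l)) = (2*l)*(1/(2*l)) = 1)
j = 1 (j = 1⁴ = 1)
1/j = 1/1 = 1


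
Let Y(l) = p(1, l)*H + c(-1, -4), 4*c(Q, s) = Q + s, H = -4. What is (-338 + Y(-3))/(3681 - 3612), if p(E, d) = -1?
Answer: -447/92 ≈ -4.8587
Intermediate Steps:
c(Q, s) = Q/4 + s/4 (c(Q, s) = (Q + s)/4 = Q/4 + s/4)
Y(l) = 11/4 (Y(l) = -1*(-4) + ((1/4)*(-1) + (1/4)*(-4)) = 4 + (-1/4 - 1) = 4 - 5/4 = 11/4)
(-338 + Y(-3))/(3681 - 3612) = (-338 + 11/4)/(3681 - 3612) = -1341/4/69 = -1341/4*1/69 = -447/92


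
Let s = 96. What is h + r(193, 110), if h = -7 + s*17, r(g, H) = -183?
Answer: 1442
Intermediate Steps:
h = 1625 (h = -7 + 96*17 = -7 + 1632 = 1625)
h + r(193, 110) = 1625 - 183 = 1442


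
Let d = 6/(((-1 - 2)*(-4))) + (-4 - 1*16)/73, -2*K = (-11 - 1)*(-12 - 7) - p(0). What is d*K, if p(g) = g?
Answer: -1881/73 ≈ -25.767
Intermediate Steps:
K = -114 (K = -((-11 - 1)*(-12 - 7) - 1*0)/2 = -(-12*(-19) + 0)/2 = -(228 + 0)/2 = -½*228 = -114)
d = 33/146 (d = 6/((-3*(-4))) + (-4 - 16)*(1/73) = 6/12 - 20*1/73 = 6*(1/12) - 20/73 = ½ - 20/73 = 33/146 ≈ 0.22603)
d*K = (33/146)*(-114) = -1881/73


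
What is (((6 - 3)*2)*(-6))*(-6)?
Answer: 216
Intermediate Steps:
(((6 - 3)*2)*(-6))*(-6) = ((3*2)*(-6))*(-6) = (6*(-6))*(-6) = -36*(-6) = 216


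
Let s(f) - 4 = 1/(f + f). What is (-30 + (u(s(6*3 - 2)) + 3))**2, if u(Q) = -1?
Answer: 784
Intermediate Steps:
s(f) = 4 + 1/(2*f) (s(f) = 4 + 1/(f + f) = 4 + 1/(2*f))
(-30 + (u(s(6*3 - 2)) + 3))**2 = (-30 + (-1 + 3))**2 = (-30 + 2)**2 = (-28)**2 = 784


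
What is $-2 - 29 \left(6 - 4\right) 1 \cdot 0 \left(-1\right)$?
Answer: $-2$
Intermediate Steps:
$-2 - 29 \left(6 - 4\right) 1 \cdot 0 \left(-1\right) = -2 - 29 \cdot 2 \cdot 1 \cdot 0 \left(-1\right) = -2 - 29 \cdot 2 \cdot 0 \left(-1\right) = -2 - 29 \cdot 0 \left(-1\right) = -2 - 0 = -2 + 0 = -2$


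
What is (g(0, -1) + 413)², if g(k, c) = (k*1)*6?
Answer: 170569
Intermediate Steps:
g(k, c) = 6*k (g(k, c) = k*6 = 6*k)
(g(0, -1) + 413)² = (6*0 + 413)² = (0 + 413)² = 413² = 170569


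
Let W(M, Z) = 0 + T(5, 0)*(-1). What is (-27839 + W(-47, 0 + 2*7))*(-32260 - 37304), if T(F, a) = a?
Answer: 1936592196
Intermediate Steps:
W(M, Z) = 0 (W(M, Z) = 0 + 0*(-1) = 0 + 0 = 0)
(-27839 + W(-47, 0 + 2*7))*(-32260 - 37304) = (-27839 + 0)*(-32260 - 37304) = -27839*(-69564) = 1936592196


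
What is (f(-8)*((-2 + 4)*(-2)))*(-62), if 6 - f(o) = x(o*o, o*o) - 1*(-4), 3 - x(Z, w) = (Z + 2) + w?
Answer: 31992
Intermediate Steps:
x(Z, w) = 1 - Z - w (x(Z, w) = 3 - ((Z + 2) + w) = 3 - ((2 + Z) + w) = 3 - (2 + Z + w) = 3 + (-2 - Z - w) = 1 - Z - w)
f(o) = 1 + 2*o**2 (f(o) = 6 - ((1 - o*o - o*o) - 1*(-4)) = 6 - ((1 - o**2 - o**2) + 4) = 6 - ((1 - 2*o**2) + 4) = 6 - (5 - 2*o**2) = 6 + (-5 + 2*o**2) = 1 + 2*o**2)
(f(-8)*((-2 + 4)*(-2)))*(-62) = ((1 + 2*(-8)**2)*((-2 + 4)*(-2)))*(-62) = ((1 + 2*64)*(2*(-2)))*(-62) = ((1 + 128)*(-4))*(-62) = (129*(-4))*(-62) = -516*(-62) = 31992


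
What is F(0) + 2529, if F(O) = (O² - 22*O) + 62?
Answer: 2591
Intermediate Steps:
F(O) = 62 + O² - 22*O
F(0) + 2529 = (62 + 0² - 22*0) + 2529 = (62 + 0 + 0) + 2529 = 62 + 2529 = 2591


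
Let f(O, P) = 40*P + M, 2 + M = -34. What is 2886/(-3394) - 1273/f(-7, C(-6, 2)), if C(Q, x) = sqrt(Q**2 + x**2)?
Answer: -42062997/26602172 - 6365*sqrt(10)/3919 ≈ -6.7172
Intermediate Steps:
M = -36 (M = -2 - 34 = -36)
f(O, P) = -36 + 40*P (f(O, P) = 40*P - 36 = -36 + 40*P)
2886/(-3394) - 1273/f(-7, C(-6, 2)) = 2886/(-3394) - 1273/(-36 + 40*sqrt((-6)**2 + 2**2)) = 2886*(-1/3394) - 1273/(-36 + 40*sqrt(36 + 4)) = -1443/1697 - 1273/(-36 + 40*sqrt(40)) = -1443/1697 - 1273/(-36 + 40*(2*sqrt(10))) = -1443/1697 - 1273/(-36 + 80*sqrt(10))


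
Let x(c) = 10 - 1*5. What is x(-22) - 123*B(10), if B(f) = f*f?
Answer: -12295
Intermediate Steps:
B(f) = f²
x(c) = 5 (x(c) = 10 - 5 = 5)
x(-22) - 123*B(10) = 5 - 123*10² = 5 - 123*100 = 5 - 12300 = -12295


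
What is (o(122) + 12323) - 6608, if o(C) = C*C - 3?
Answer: 20596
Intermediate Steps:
o(C) = -3 + C² (o(C) = C² - 3 = -3 + C²)
(o(122) + 12323) - 6608 = ((-3 + 122²) + 12323) - 6608 = ((-3 + 14884) + 12323) - 6608 = (14881 + 12323) - 6608 = 27204 - 6608 = 20596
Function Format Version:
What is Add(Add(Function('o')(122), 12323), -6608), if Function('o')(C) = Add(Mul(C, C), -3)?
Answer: 20596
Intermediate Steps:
Function('o')(C) = Add(-3, Pow(C, 2)) (Function('o')(C) = Add(Pow(C, 2), -3) = Add(-3, Pow(C, 2)))
Add(Add(Function('o')(122), 12323), -6608) = Add(Add(Add(-3, Pow(122, 2)), 12323), -6608) = Add(Add(Add(-3, 14884), 12323), -6608) = Add(Add(14881, 12323), -6608) = Add(27204, -6608) = 20596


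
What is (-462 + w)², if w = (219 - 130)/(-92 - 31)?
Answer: 3239317225/15129 ≈ 2.1411e+5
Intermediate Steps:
w = -89/123 (w = 89/(-123) = 89*(-1/123) = -89/123 ≈ -0.72358)
(-462 + w)² = (-462 - 89/123)² = (-56915/123)² = 3239317225/15129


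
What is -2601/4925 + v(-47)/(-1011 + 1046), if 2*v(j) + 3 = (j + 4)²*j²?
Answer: 2011567508/34475 ≈ 58349.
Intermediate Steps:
v(j) = -3/2 + j²*(4 + j)²/2 (v(j) = -3/2 + ((j + 4)²*j²)/2 = -3/2 + ((4 + j)²*j²)/2 = -3/2 + (j²*(4 + j)²)/2 = -3/2 + j²*(4 + j)²/2)
-2601/4925 + v(-47)/(-1011 + 1046) = -2601/4925 + (-3/2 + (½)*(-47)²*(4 - 47)²)/(-1011 + 1046) = -2601*1/4925 + (-3/2 + (½)*2209*(-43)²)/35 = -2601/4925 + (-3/2 + (½)*2209*1849)*(1/35) = -2601/4925 + (-3/2 + 4084441/2)*(1/35) = -2601/4925 + 2042219*(1/35) = -2601/4925 + 2042219/35 = 2011567508/34475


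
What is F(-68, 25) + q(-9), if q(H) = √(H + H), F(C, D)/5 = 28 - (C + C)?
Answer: 820 + 3*I*√2 ≈ 820.0 + 4.2426*I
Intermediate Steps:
F(C, D) = 140 - 10*C (F(C, D) = 5*(28 - (C + C)) = 5*(28 - 2*C) = 140 - 10*C)
q(H) = √2*√H (q(H) = √(2*H) = √2*√H)
F(-68, 25) + q(-9) = (140 - 10*(-68)) + √2*√(-9) = (140 + 680) + √2*(3*I) = 820 + 3*I*√2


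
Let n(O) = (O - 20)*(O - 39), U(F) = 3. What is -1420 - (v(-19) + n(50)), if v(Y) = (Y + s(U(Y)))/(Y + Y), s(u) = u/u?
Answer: -33259/19 ≈ -1750.5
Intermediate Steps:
s(u) = 1
v(Y) = (1 + Y)/(2*Y) (v(Y) = (Y + 1)/(Y + Y) = (1 + Y)/((2*Y)) = (1 + Y)*(1/(2*Y)) = (1 + Y)/(2*Y))
n(O) = (-39 + O)*(-20 + O) (n(O) = (-20 + O)*(-39 + O) = (-39 + O)*(-20 + O))
-1420 - (v(-19) + n(50)) = -1420 - ((½)*(1 - 19)/(-19) + (780 + 50² - 59*50)) = -1420 - ((½)*(-1/19)*(-18) + (780 + 2500 - 2950)) = -1420 - (9/19 + 330) = -1420 - 1*6279/19 = -1420 - 6279/19 = -33259/19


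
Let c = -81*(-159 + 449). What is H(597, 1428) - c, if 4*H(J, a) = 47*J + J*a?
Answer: 974535/4 ≈ 2.4363e+5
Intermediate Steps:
c = -23490 (c = -81*290 = -23490)
H(J, a) = 47*J/4 + J*a/4 (H(J, a) = (47*J + J*a)/4 = 47*J/4 + J*a/4)
H(597, 1428) - c = (¼)*597*(47 + 1428) - 1*(-23490) = (¼)*597*1475 + 23490 = 880575/4 + 23490 = 974535/4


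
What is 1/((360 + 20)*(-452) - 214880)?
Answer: -1/386640 ≈ -2.5864e-6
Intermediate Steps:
1/((360 + 20)*(-452) - 214880) = 1/(380*(-452) - 214880) = 1/(-171760 - 214880) = 1/(-386640) = -1/386640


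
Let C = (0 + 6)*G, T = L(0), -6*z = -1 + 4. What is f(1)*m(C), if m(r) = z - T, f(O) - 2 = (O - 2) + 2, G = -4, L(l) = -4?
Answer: 21/2 ≈ 10.500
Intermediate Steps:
z = -½ (z = -(-1 + 4)/6 = -⅙*3 = -½ ≈ -0.50000)
T = -4
f(O) = 2 + O (f(O) = 2 + ((O - 2) + 2) = 2 + ((-2 + O) + 2) = 2 + O)
C = -24 (C = (0 + 6)*(-4) = 6*(-4) = -24)
m(r) = 7/2 (m(r) = -½ - 1*(-4) = -½ + 4 = 7/2)
f(1)*m(C) = (2 + 1)*(7/2) = 3*(7/2) = 21/2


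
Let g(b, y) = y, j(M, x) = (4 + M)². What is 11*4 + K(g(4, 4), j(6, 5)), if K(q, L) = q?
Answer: 48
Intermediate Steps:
11*4 + K(g(4, 4), j(6, 5)) = 11*4 + 4 = 44 + 4 = 48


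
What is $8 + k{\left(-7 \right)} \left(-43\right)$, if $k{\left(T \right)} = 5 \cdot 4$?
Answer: $-852$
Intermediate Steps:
$k{\left(T \right)} = 20$
$8 + k{\left(-7 \right)} \left(-43\right) = 8 + 20 \left(-43\right) = 8 - 860 = -852$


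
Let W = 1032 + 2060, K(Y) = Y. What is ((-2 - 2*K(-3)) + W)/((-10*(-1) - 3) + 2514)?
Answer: 3096/2521 ≈ 1.2281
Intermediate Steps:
W = 3092
((-2 - 2*K(-3)) + W)/((-10*(-1) - 3) + 2514) = ((-2 - 2*(-3)) + 3092)/((-10*(-1) - 3) + 2514) = ((-2 + 6) + 3092)/((10 - 3) + 2514) = (4 + 3092)/(7 + 2514) = 3096/2521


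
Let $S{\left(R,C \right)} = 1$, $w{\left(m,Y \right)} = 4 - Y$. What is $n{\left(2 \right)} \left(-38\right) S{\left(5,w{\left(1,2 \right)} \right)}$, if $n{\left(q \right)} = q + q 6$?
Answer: $-532$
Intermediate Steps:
$n{\left(q \right)} = 7 q$ ($n{\left(q \right)} = q + 6 q = 7 q$)
$n{\left(2 \right)} \left(-38\right) S{\left(5,w{\left(1,2 \right)} \right)} = 7 \cdot 2 \left(-38\right) 1 = 14 \left(-38\right) 1 = \left(-532\right) 1 = -532$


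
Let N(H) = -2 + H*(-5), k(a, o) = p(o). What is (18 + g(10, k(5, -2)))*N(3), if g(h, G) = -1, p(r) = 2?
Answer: -289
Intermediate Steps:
k(a, o) = 2
N(H) = -2 - 5*H
(18 + g(10, k(5, -2)))*N(3) = (18 - 1)*(-2 - 5*3) = 17*(-2 - 15) = 17*(-17) = -289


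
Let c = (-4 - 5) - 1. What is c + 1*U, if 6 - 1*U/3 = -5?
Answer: 23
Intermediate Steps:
U = 33 (U = 18 - 3*(-5) = 18 + 15 = 33)
c = -10 (c = -9 - 1 = -10)
c + 1*U = -10 + 1*33 = -10 + 33 = 23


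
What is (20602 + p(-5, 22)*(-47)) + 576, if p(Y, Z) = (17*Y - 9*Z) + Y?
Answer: 34714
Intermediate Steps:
p(Y, Z) = -9*Z + 18*Y (p(Y, Z) = (-9*Z + 17*Y) + Y = -9*Z + 18*Y)
(20602 + p(-5, 22)*(-47)) + 576 = (20602 + (-9*22 + 18*(-5))*(-47)) + 576 = (20602 + (-198 - 90)*(-47)) + 576 = (20602 - 288*(-47)) + 576 = (20602 + 13536) + 576 = 34138 + 576 = 34714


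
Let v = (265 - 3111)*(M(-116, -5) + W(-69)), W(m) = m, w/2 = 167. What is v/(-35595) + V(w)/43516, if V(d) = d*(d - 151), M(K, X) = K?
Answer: -2073597157/154895202 ≈ -13.387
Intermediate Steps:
w = 334 (w = 2*167 = 334)
V(d) = d*(-151 + d)
v = 526510 (v = (265 - 3111)*(-116 - 69) = -2846*(-185) = 526510)
v/(-35595) + V(w)/43516 = 526510/(-35595) + (334*(-151 + 334))/43516 = 526510*(-1/35595) + (334*183)*(1/43516) = -105302/7119 + 61122*(1/43516) = -105302/7119 + 30561/21758 = -2073597157/154895202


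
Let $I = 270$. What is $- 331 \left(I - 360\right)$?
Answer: $29790$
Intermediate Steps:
$- 331 \left(I - 360\right) = - 331 \left(270 - 360\right) = \left(-331\right) \left(-90\right) = 29790$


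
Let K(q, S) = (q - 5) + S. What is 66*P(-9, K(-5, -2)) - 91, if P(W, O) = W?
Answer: -685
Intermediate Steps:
K(q, S) = -5 + S + q (K(q, S) = (-5 + q) + S = -5 + S + q)
66*P(-9, K(-5, -2)) - 91 = 66*(-9) - 91 = -594 - 91 = -685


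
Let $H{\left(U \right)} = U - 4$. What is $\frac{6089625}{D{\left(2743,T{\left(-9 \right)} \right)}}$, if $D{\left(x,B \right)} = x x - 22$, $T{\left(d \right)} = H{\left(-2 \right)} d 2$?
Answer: $\frac{676625}{836003} \approx 0.80936$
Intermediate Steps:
$H{\left(U \right)} = -4 + U$
$T{\left(d \right)} = - 12 d$ ($T{\left(d \right)} = \left(-4 - 2\right) d 2 = - 6 d 2 = - 12 d$)
$D{\left(x,B \right)} = -22 + x^{2}$ ($D{\left(x,B \right)} = x^{2} - 22 = -22 + x^{2}$)
$\frac{6089625}{D{\left(2743,T{\left(-9 \right)} \right)}} = \frac{6089625}{-22 + 2743^{2}} = \frac{6089625}{-22 + 7524049} = \frac{6089625}{7524027} = 6089625 \cdot \frac{1}{7524027} = \frac{676625}{836003}$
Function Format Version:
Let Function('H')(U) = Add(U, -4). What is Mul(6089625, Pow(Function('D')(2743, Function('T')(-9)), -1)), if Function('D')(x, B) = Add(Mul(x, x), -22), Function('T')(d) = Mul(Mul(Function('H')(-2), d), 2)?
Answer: Rational(676625, 836003) ≈ 0.80936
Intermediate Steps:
Function('H')(U) = Add(-4, U)
Function('T')(d) = Mul(-12, d) (Function('T')(d) = Mul(Mul(Add(-4, -2), d), 2) = Mul(Mul(-6, d), 2) = Mul(-12, d))
Function('D')(x, B) = Add(-22, Pow(x, 2)) (Function('D')(x, B) = Add(Pow(x, 2), -22) = Add(-22, Pow(x, 2)))
Mul(6089625, Pow(Function('D')(2743, Function('T')(-9)), -1)) = Mul(6089625, Pow(Add(-22, Pow(2743, 2)), -1)) = Mul(6089625, Pow(Add(-22, 7524049), -1)) = Mul(6089625, Pow(7524027, -1)) = Mul(6089625, Rational(1, 7524027)) = Rational(676625, 836003)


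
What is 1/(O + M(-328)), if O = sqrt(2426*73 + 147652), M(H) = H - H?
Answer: sqrt(12990)/64950 ≈ 0.0017548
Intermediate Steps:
M(H) = 0
O = 5*sqrt(12990) (O = sqrt(177098 + 147652) = sqrt(324750) = 5*sqrt(12990) ≈ 569.87)
1/(O + M(-328)) = 1/(5*sqrt(12990) + 0) = 1/(5*sqrt(12990)) = sqrt(12990)/64950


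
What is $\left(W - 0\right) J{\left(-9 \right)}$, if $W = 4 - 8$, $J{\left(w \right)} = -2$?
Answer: $8$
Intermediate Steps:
$W = -4$ ($W = 4 - 8 = -4$)
$\left(W - 0\right) J{\left(-9 \right)} = \left(-4 - 0\right) \left(-2\right) = \left(-4 + 0\right) \left(-2\right) = \left(-4\right) \left(-2\right) = 8$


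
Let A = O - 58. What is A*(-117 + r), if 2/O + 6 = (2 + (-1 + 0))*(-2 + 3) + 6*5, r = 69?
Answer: 69504/25 ≈ 2780.2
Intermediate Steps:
O = 2/25 (O = 2/(-6 + ((2 + (-1 + 0))*(-2 + 3) + 6*5)) = 2/(-6 + ((2 - 1)*1 + 30)) = 2/(-6 + (1*1 + 30)) = 2/(-6 + (1 + 30)) = 2/(-6 + 31) = 2/25 ≈ 0.080000)
A = -1448/25 (A = 2/25 - 58 = -1448/25 ≈ -57.920)
A*(-117 + r) = -1448*(-117 + 69)/25 = -1448/25*(-48) = 69504/25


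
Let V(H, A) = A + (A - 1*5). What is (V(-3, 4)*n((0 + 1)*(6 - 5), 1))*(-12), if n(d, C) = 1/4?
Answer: -9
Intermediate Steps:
n(d, C) = ¼ (n(d, C) = 1*(¼) = ¼)
V(H, A) = -5 + 2*A (V(H, A) = A + (A - 5) = A + (-5 + A) = -5 + 2*A)
(V(-3, 4)*n((0 + 1)*(6 - 5), 1))*(-12) = ((-5 + 2*4)*(¼))*(-12) = ((-5 + 8)*(¼))*(-12) = (3*(¼))*(-12) = (¾)*(-12) = -9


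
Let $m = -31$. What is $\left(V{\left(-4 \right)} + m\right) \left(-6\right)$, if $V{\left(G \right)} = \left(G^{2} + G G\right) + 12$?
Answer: $-78$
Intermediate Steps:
$V{\left(G \right)} = 12 + 2 G^{2}$ ($V{\left(G \right)} = \left(G^{2} + G^{2}\right) + 12 = 2 G^{2} + 12 = 12 + 2 G^{2}$)
$\left(V{\left(-4 \right)} + m\right) \left(-6\right) = \left(\left(12 + 2 \left(-4\right)^{2}\right) - 31\right) \left(-6\right) = \left(\left(12 + 2 \cdot 16\right) - 31\right) \left(-6\right) = \left(\left(12 + 32\right) - 31\right) \left(-6\right) = \left(44 - 31\right) \left(-6\right) = 13 \left(-6\right) = -78$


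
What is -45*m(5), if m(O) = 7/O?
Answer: -63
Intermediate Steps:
-45*m(5) = -45*7/5 = -15*21/5 = -63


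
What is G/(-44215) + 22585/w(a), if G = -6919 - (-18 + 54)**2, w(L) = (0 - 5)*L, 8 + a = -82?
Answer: 40091701/795870 ≈ 50.375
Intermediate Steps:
a = -90 (a = -8 - 82 = -90)
w(L) = -5*L
G = -8215 (G = -6919 - 1*36**2 = -6919 - 1*1296 = -6919 - 1296 = -8215)
G/(-44215) + 22585/w(a) = -8215/(-44215) + 22585/((-5*(-90))) = -8215*(-1/44215) + 22585/450 = 1643/8843 + 22585*(1/450) = 1643/8843 + 4517/90 = 40091701/795870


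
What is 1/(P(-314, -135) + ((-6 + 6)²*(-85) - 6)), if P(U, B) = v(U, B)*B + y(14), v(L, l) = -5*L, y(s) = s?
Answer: -1/211942 ≈ -4.7183e-6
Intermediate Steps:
P(U, B) = 14 - 5*B*U (P(U, B) = (-5*U)*B + 14 = -5*B*U + 14 = 14 - 5*B*U)
1/(P(-314, -135) + ((-6 + 6)²*(-85) - 6)) = 1/((14 - 5*(-135)*(-314)) + ((-6 + 6)²*(-85) - 6)) = 1/((14 - 211950) + (0²*(-85) - 6)) = 1/(-211936 + (0*(-85) - 6)) = 1/(-211936 + (0 - 6)) = 1/(-211936 - 6) = 1/(-211942) = -1/211942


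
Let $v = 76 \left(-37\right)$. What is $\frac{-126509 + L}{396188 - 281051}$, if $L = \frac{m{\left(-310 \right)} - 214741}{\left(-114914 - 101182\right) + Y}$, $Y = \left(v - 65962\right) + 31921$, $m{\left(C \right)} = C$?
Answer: $- \frac{10666703330}{9707929671} \approx -1.0988$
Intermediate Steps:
$v = -2812$
$Y = -36853$ ($Y = \left(-2812 - 65962\right) + 31921 = -68774 + 31921 = -36853$)
$L = \frac{215051}{252949}$ ($L = \frac{-310 - 214741}{\left(-114914 - 101182\right) - 36853} = - \frac{215051}{\left(-114914 - 101182\right) - 36853} = - \frac{215051}{-216096 - 36853} = - \frac{215051}{-252949} = \left(-215051\right) \left(- \frac{1}{252949}\right) = \frac{215051}{252949} \approx 0.85017$)
$\frac{-126509 + L}{396188 - 281051} = \frac{-126509 + \frac{215051}{252949}}{396188 - 281051} = - \frac{32000109990}{252949 \cdot 115137} = \left(- \frac{32000109990}{252949}\right) \frac{1}{115137} = - \frac{10666703330}{9707929671}$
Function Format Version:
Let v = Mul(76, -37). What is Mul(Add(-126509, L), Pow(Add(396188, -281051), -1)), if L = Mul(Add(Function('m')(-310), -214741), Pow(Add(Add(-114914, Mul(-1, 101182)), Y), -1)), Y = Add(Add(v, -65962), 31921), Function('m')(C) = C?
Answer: Rational(-10666703330, 9707929671) ≈ -1.0988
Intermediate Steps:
v = -2812
Y = -36853 (Y = Add(Add(-2812, -65962), 31921) = Add(-68774, 31921) = -36853)
L = Rational(215051, 252949) (L = Mul(Add(-310, -214741), Pow(Add(Add(-114914, Mul(-1, 101182)), -36853), -1)) = Mul(-215051, Pow(Add(Add(-114914, -101182), -36853), -1)) = Mul(-215051, Pow(Add(-216096, -36853), -1)) = Mul(-215051, Pow(-252949, -1)) = Mul(-215051, Rational(-1, 252949)) = Rational(215051, 252949) ≈ 0.85017)
Mul(Add(-126509, L), Pow(Add(396188, -281051), -1)) = Mul(Add(-126509, Rational(215051, 252949)), Pow(Add(396188, -281051), -1)) = Mul(Rational(-32000109990, 252949), Pow(115137, -1)) = Mul(Rational(-32000109990, 252949), Rational(1, 115137)) = Rational(-10666703330, 9707929671)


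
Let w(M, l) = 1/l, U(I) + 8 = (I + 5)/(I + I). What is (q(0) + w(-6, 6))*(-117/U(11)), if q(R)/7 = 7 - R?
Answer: 25311/32 ≈ 790.97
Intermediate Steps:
q(R) = 49 - 7*R (q(R) = 7*(7 - R) = 49 - 7*R)
U(I) = -8 + (5 + I)/(2*I) (U(I) = -8 + (I + 5)/(I + I) = -8 + (5 + I)/((2*I)) = -8 + (5 + I)*(1/(2*I)) = -8 + (5 + I)/(2*I))
(q(0) + w(-6, 6))*(-117/U(11)) = ((49 - 7*0) + 1/6)*(-117*22/(5*(1 - 3*11))) = ((49 + 0) + ⅙)*(-117*22/(5*(1 - 33))) = (49 + ⅙)*(-117/((5/2)*(1/11)*(-32))) = 295*(-117/(-80/11))/6 = 295*(-117*(-11/80))/6 = (295/6)*(1287/80) = 25311/32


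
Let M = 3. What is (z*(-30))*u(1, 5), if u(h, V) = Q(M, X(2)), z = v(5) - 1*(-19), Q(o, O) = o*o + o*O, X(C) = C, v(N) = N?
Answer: -10800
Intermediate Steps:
Q(o, O) = o**2 + O*o
z = 24 (z = 5 - 1*(-19) = 5 + 19 = 24)
u(h, V) = 15 (u(h, V) = 3*(2 + 3) = 3*5 = 15)
(z*(-30))*u(1, 5) = (24*(-30))*15 = -720*15 = -10800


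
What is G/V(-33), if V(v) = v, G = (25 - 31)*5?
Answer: 10/11 ≈ 0.90909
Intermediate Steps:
G = -30 (G = -6*5 = -30)
G/V(-33) = -30/(-33) = -30*(-1/33) = 10/11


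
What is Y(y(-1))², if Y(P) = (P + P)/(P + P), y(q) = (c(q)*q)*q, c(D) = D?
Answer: 1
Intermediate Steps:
y(q) = q³ (y(q) = (q*q)*q = q²*q = q³)
Y(P) = 1 (Y(P) = (2*P)/((2*P)) = (2*P)*(1/(2*P)) = 1)
Y(y(-1))² = 1² = 1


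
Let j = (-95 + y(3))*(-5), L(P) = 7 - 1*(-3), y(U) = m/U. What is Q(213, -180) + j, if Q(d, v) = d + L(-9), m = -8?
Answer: 2134/3 ≈ 711.33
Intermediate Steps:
y(U) = -8/U
L(P) = 10 (L(P) = 7 + 3 = 10)
j = 1465/3 (j = (-95 - 8/3)*(-5) = -293/3*(-5) = 1465/3 ≈ 488.33)
Q(d, v) = 10 + d (Q(d, v) = d + 10 = 10 + d)
Q(213, -180) + j = (10 + 213) + 1465/3 = 223 + 1465/3 = 2134/3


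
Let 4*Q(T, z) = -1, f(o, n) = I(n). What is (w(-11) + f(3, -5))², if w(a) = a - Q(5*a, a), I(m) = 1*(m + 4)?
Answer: 2209/16 ≈ 138.06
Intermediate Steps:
I(m) = 4 + m (I(m) = 1*(4 + m) = 4 + m)
f(o, n) = 4 + n
Q(T, z) = -¼ (Q(T, z) = (¼)*(-1) = -¼)
w(a) = ¼ + a (w(a) = a - 1*(-¼) = a + ¼ = ¼ + a)
(w(-11) + f(3, -5))² = ((¼ - 11) + (4 - 5))² = (-43/4 - 1)² = (-47/4)² = 2209/16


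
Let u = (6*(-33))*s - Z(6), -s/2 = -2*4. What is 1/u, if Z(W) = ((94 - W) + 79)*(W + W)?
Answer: -1/5172 ≈ -0.00019335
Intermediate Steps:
Z(W) = 2*W*(173 - W) (Z(W) = (173 - W)*(2*W) = 2*W*(173 - W))
s = 16 (s = -(-4)*4 = -2*(-8) = 16)
u = -5172 (u = (6*(-33))*16 - 2*6*(173 - 1*6) = -198*16 - 2*6*(173 - 6) = -3168 - 2*6*167 = -3168 - 1*2004 = -3168 - 2004 = -5172)
1/u = 1/(-5172) = -1/5172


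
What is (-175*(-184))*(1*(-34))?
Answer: -1094800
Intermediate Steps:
(-175*(-184))*(1*(-34)) = 32200*(-34) = -1094800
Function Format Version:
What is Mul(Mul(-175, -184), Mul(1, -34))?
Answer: -1094800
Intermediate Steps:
Mul(Mul(-175, -184), Mul(1, -34)) = Mul(32200, -34) = -1094800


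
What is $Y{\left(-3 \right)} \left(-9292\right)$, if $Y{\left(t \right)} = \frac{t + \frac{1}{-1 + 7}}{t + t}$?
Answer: $- \frac{39491}{9} \approx -4387.9$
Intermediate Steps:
$Y{\left(t \right)} = \frac{\frac{1}{6} + t}{2 t}$ ($Y{\left(t \right)} = \frac{t + \frac{1}{6}}{2 t} = \left(t + \frac{1}{6}\right) \frac{1}{2 t} = \left(\frac{1}{6} + t\right) \frac{1}{2 t} = \frac{\frac{1}{6} + t}{2 t}$)
$Y{\left(-3 \right)} \left(-9292\right) = \frac{1 + 6 \left(-3\right)}{12 \left(-3\right)} \left(-9292\right) = \frac{1}{12} \left(- \frac{1}{3}\right) \left(1 - 18\right) \left(-9292\right) = \frac{1}{12} \left(- \frac{1}{3}\right) \left(-17\right) \left(-9292\right) = \frac{17}{36} \left(-9292\right) = - \frac{39491}{9}$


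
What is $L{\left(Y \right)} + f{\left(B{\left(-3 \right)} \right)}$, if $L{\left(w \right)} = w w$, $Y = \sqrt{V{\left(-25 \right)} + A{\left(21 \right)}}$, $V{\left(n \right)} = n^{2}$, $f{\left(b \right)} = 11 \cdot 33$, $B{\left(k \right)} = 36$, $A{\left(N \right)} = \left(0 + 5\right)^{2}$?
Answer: $1013$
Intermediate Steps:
$A{\left(N \right)} = 25$ ($A{\left(N \right)} = 5^{2} = 25$)
$f{\left(b \right)} = 363$
$Y = 5 \sqrt{26}$ ($Y = \sqrt{\left(-25\right)^{2} + 25} = \sqrt{625 + 25} = \sqrt{650} = 5 \sqrt{26} \approx 25.495$)
$L{\left(w \right)} = w^{2}$
$L{\left(Y \right)} + f{\left(B{\left(-3 \right)} \right)} = \left(5 \sqrt{26}\right)^{2} + 363 = 650 + 363 = 1013$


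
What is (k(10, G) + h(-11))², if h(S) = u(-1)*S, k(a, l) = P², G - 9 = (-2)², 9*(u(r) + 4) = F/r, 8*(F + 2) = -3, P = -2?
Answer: 10543009/5184 ≈ 2033.8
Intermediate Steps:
F = -19/8 (F = -2 + (⅛)*(-3) = -2 - 3/8 = -19/8 ≈ -2.3750)
u(r) = -4 - 19/(72*r) (u(r) = -4 + (-19/(8*r))/9 = -4 - 19/(72*r))
G = 13 (G = 9 + (-2)² = 9 + 4 = 13)
k(a, l) = 4 (k(a, l) = (-2)² = 4)
h(S) = -269*S/72 (h(S) = (-4 - 19/72/(-1))*S = (-4 - 19/72*(-1))*S = (-4 + 19/72)*S = -269*S/72)
(k(10, G) + h(-11))² = (4 - 269/72*(-11))² = (4 + 2959/72)² = (3247/72)² = 10543009/5184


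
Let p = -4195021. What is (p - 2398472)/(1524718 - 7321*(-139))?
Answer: -6593493/2542337 ≈ -2.5935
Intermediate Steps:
(p - 2398472)/(1524718 - 7321*(-139)) = (-4195021 - 2398472)/(1524718 - 7321*(-139)) = -6593493/(1524718 + 1017619) = -6593493/2542337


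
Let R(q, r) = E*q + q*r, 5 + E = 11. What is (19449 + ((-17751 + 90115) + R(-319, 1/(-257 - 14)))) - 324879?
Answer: -63679261/271 ≈ -2.3498e+5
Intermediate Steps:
E = 6 (E = -5 + 11 = 6)
R(q, r) = 6*q + q*r
(19449 + ((-17751 + 90115) + R(-319, 1/(-257 - 14)))) - 324879 = (19449 + ((-17751 + 90115) - 319*(6 + 1/(-257 - 14)))) - 324879 = (19449 + (72364 - 319*(6 + 1/(-271)))) - 324879 = (19449 + (72364 - 319*(6 - 1/271))) - 324879 = (19449 + (72364 - 319*1625/271)) - 324879 = (19449 + (72364 - 518375/271)) - 324879 = (19449 + 19092269/271) - 324879 = 24362948/271 - 324879 = -63679261/271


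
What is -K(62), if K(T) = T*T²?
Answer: -238328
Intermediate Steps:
K(T) = T³
-K(62) = -1*62³ = -1*238328 = -238328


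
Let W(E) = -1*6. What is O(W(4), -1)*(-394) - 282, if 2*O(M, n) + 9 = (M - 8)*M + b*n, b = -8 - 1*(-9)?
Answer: -14860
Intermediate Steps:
b = 1 (b = -8 + 9 = 1)
W(E) = -6
O(M, n) = -9/2 + n/2 + M*(-8 + M)/2 (O(M, n) = -9/2 + ((M - 8)*M + 1*n)/2 = -9/2 + ((-8 + M)*M + n)/2 = -9/2 + (M*(-8 + M) + n)/2 = -9/2 + (n + M*(-8 + M))/2 = -9/2 + (n/2 + M*(-8 + M)/2) = -9/2 + n/2 + M*(-8 + M)/2)
O(W(4), -1)*(-394) - 282 = (-9/2 + (1/2)*(-1) + (1/2)*(-6)**2 - 4*(-6))*(-394) - 282 = (-9/2 - 1/2 + (1/2)*36 + 24)*(-394) - 282 = (-9/2 - 1/2 + 18 + 24)*(-394) - 282 = 37*(-394) - 282 = -14578 - 282 = -14860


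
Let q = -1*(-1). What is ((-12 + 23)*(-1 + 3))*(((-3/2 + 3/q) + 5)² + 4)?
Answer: 2035/2 ≈ 1017.5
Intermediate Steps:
q = 1
((-12 + 23)*(-1 + 3))*(((-3/2 + 3/q) + 5)² + 4) = ((-12 + 23)*(-1 + 3))*(((-3/2 + 3/1) + 5)² + 4) = (11*2)*(((-3*½ + 3*1) + 5)² + 4) = 22*(((-3/2 + 3) + 5)² + 4) = 22*((3/2 + 5)² + 4) = 22*((13/2)² + 4) = 22*(169/4 + 4) = 22*(185/4) = 2035/2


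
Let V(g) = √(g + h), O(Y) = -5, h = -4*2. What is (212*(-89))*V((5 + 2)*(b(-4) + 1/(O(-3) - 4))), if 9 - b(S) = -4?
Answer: -37736*√185/3 ≈ -1.7109e+5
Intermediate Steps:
h = -8
b(S) = 13 (b(S) = 9 - 1*(-4) = 9 + 4 = 13)
V(g) = √(-8 + g) (V(g) = √(g - 8) = √(-8 + g))
(212*(-89))*V((5 + 2)*(b(-4) + 1/(O(-3) - 4))) = (212*(-89))*√(-8 + (5 + 2)*(13 + 1/(-5 - 4))) = -18868*√(-8 + 7*(13 + 1/(-9))) = -18868*√(-8 + 7*(13 - ⅑)) = -18868*√(-8 + 7*(116/9)) = -18868*√(-8 + 812/9) = -37736*√185/3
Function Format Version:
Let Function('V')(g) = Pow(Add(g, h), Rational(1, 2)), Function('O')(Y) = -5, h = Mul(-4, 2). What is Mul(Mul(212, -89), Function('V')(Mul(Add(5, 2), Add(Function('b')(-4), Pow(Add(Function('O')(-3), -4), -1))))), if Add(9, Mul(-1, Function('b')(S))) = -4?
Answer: Mul(Rational(-37736, 3), Pow(185, Rational(1, 2))) ≈ -1.7109e+5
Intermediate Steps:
h = -8
Function('b')(S) = 13 (Function('b')(S) = Add(9, Mul(-1, -4)) = Add(9, 4) = 13)
Function('V')(g) = Pow(Add(-8, g), Rational(1, 2)) (Function('V')(g) = Pow(Add(g, -8), Rational(1, 2)) = Pow(Add(-8, g), Rational(1, 2)))
Mul(Mul(212, -89), Function('V')(Mul(Add(5, 2), Add(Function('b')(-4), Pow(Add(Function('O')(-3), -4), -1))))) = Mul(Mul(212, -89), Pow(Add(-8, Mul(Add(5, 2), Add(13, Pow(Add(-5, -4), -1)))), Rational(1, 2))) = Mul(-18868, Pow(Add(-8, Mul(7, Add(13, Pow(-9, -1)))), Rational(1, 2))) = Mul(-18868, Pow(Add(-8, Mul(7, Add(13, Rational(-1, 9)))), Rational(1, 2))) = Mul(-18868, Pow(Add(-8, Mul(7, Rational(116, 9))), Rational(1, 2))) = Mul(-18868, Pow(Add(-8, Rational(812, 9)), Rational(1, 2))) = Mul(-18868, Pow(Rational(740, 9), Rational(1, 2))) = Mul(-18868, Mul(Rational(2, 3), Pow(185, Rational(1, 2)))) = Mul(Rational(-37736, 3), Pow(185, Rational(1, 2)))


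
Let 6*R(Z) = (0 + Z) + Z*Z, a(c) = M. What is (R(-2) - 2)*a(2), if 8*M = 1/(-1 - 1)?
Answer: 5/48 ≈ 0.10417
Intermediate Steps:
M = -1/16 (M = 1/(8*(-1 - 1)) = (⅛)/(-2) = (⅛)*(-½) = -1/16 ≈ -0.062500)
a(c) = -1/16
R(Z) = Z/6 + Z²/6 (R(Z) = ((0 + Z) + Z*Z)/6 = (Z + Z²)/6 = Z/6 + Z²/6)
(R(-2) - 2)*a(2) = ((⅙)*(-2)*(1 - 2) - 2)*(-1/16) = ((⅙)*(-2)*(-1) - 2)*(-1/16) = (⅓ - 2)*(-1/16) = -5/3*(-1/16) = 5/48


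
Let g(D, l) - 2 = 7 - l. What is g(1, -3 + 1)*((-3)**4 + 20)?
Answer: 1111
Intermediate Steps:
g(D, l) = 9 - l (g(D, l) = 2 + (7 - l) = 9 - l)
g(1, -3 + 1)*((-3)**4 + 20) = (9 - (-3 + 1))*((-3)**4 + 20) = (9 - 1*(-2))*(81 + 20) = (9 + 2)*101 = 11*101 = 1111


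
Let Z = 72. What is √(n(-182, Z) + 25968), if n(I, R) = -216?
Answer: 2*√6438 ≈ 160.47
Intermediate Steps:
√(n(-182, Z) + 25968) = √(-216 + 25968) = √25752 = 2*√6438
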